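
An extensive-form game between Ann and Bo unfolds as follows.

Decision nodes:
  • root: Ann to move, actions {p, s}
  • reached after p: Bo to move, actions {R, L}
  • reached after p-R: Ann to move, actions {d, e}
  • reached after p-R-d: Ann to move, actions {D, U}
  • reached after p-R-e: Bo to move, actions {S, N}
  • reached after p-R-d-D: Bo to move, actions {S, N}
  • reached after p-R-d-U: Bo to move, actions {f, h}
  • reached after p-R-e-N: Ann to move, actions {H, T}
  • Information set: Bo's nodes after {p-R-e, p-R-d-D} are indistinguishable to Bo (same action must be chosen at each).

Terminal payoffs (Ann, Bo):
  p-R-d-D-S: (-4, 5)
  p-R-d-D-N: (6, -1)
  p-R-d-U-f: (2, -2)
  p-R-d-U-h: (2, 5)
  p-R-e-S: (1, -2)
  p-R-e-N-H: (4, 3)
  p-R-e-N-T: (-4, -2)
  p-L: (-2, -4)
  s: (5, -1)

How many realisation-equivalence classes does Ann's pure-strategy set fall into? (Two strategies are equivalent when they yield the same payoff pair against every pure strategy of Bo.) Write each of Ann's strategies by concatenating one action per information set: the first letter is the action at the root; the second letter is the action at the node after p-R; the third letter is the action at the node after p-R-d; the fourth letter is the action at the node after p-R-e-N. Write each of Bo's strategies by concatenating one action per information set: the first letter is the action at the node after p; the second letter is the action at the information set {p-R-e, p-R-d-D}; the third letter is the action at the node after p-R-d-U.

Ann has 16 pure strategies: pdDH, pdDT, pdUH, pdUT, peDH, peDT, peUH, peUT, sdDH, sdDT, sdUH, sdUT, seDH, seDT, seUH, seUT. Columns: RSf, RSh, RNf, RNh, LSf, LSh, LNf, LNh.
{pdDH, pdDT} → row (-4,5) (-4,5) (6,-1) (6,-1) (-2,-4) (-2,-4) (-2,-4) (-2,-4)
{pdUH, pdUT} → row (2,-2) (2,5) (2,-2) (2,5) (-2,-4) (-2,-4) (-2,-4) (-2,-4)
{peDH, peUH} → row (1,-2) (1,-2) (4,3) (4,3) (-2,-4) (-2,-4) (-2,-4) (-2,-4)
{peDT, peUT} → row (1,-2) (1,-2) (-4,-2) (-4,-2) (-2,-4) (-2,-4) (-2,-4) (-2,-4)
{sdDH, sdDT, sdUH, sdUT, seDH, seDT, seUH, seUT} → row (5,-1) (5,-1) (5,-1) (5,-1) (5,-1) (5,-1) (5,-1) (5,-1)
That's 5 distinct rows out of 16 strategies.

5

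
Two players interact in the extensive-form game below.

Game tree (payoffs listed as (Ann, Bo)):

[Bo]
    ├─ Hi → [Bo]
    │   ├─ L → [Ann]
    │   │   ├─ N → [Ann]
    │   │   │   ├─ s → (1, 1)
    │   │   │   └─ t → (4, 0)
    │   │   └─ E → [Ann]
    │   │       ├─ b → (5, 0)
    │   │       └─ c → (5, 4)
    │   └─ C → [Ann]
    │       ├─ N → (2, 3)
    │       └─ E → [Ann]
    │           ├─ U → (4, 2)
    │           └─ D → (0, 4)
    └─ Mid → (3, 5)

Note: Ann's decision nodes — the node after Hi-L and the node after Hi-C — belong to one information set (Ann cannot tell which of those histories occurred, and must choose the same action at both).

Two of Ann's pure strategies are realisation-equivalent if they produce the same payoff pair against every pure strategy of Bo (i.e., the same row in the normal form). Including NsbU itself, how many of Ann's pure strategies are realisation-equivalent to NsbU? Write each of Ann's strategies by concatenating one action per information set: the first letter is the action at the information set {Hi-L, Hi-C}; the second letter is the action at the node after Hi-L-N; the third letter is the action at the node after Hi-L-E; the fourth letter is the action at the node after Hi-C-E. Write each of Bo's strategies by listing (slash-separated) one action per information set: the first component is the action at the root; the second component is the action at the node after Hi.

4

Row for NsbU (columns Hi/L, Hi/C, Mid/L, Mid/C): (1,1) (2,3) (3,5) (3,5).
Under NsbU, Ann's choice at the node after Hi-L-E and at the node after Hi-C-E can never be reached regardless of what Bo does, so varying those choices leaves every outcome unchanged.
Holding the reachable choices fixed and varying the unreachable ones freely already gives 2 × 2 = 4 equivalent strategies.
No other strategy reproduces this row, so those 4 are the full class: NsbU, NsbD, NscU, NscD.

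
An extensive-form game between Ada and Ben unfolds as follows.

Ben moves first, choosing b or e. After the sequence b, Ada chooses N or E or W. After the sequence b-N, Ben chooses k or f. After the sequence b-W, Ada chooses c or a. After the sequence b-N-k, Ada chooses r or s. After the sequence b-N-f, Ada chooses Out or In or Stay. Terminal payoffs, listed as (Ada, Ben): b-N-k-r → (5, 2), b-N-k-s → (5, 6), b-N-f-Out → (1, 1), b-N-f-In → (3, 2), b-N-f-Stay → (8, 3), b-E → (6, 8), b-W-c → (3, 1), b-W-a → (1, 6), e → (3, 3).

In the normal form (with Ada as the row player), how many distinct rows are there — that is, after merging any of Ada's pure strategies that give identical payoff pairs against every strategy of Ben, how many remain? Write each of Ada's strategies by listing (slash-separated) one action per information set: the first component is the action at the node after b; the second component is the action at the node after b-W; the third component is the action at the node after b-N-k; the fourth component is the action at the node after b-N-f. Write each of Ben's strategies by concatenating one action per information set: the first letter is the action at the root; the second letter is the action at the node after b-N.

9

Ada has 36 pure strategies: N/c/r/Out, N/c/r/In, N/c/r/Stay, N/c/s/Out, N/c/s/In, N/c/s/Stay, N/a/r/Out, N/a/r/In, N/a/r/Stay, N/a/s/Out, N/a/s/In, N/a/s/Stay, E/c/r/Out, E/c/r/In, E/c/r/Stay, E/c/s/Out, E/c/s/In, E/c/s/Stay, E/a/r/Out, E/a/r/In, E/a/r/Stay, E/a/s/Out, E/a/s/In, E/a/s/Stay, W/c/r/Out, W/c/r/In, W/c/r/Stay, W/c/s/Out, W/c/s/In, W/c/s/Stay, W/a/r/Out, W/a/r/In, W/a/r/Stay, W/a/s/Out, W/a/s/In, W/a/s/Stay. Columns: bk, bf, ek, ef.
{N/c/r/Out, N/a/r/Out} → row (5,2) (1,1) (3,3) (3,3)
{N/c/r/In, N/a/r/In} → row (5,2) (3,2) (3,3) (3,3)
{N/c/r/Stay, N/a/r/Stay} → row (5,2) (8,3) (3,3) (3,3)
{N/c/s/Out, N/a/s/Out} → row (5,6) (1,1) (3,3) (3,3)
{N/c/s/In, N/a/s/In} → row (5,6) (3,2) (3,3) (3,3)
{N/c/s/Stay, N/a/s/Stay} → row (5,6) (8,3) (3,3) (3,3)
{E/c/r/Out, E/c/r/In, E/c/r/Stay, E/c/s/Out, E/c/s/In, E/c/s/Stay, E/a/r/Out, E/a/r/In, E/a/r/Stay, E/a/s/Out, E/a/s/In, E/a/s/Stay} → row (6,8) (6,8) (3,3) (3,3)
{W/c/r/Out, W/c/r/In, W/c/r/Stay, W/c/s/Out, W/c/s/In, W/c/s/Stay} → row (3,1) (3,1) (3,3) (3,3)
{W/a/r/Out, W/a/r/In, W/a/r/Stay, W/a/s/Out, W/a/s/In, W/a/s/Stay} → row (1,6) (1,6) (3,3) (3,3)
That's 9 distinct rows out of 36 strategies.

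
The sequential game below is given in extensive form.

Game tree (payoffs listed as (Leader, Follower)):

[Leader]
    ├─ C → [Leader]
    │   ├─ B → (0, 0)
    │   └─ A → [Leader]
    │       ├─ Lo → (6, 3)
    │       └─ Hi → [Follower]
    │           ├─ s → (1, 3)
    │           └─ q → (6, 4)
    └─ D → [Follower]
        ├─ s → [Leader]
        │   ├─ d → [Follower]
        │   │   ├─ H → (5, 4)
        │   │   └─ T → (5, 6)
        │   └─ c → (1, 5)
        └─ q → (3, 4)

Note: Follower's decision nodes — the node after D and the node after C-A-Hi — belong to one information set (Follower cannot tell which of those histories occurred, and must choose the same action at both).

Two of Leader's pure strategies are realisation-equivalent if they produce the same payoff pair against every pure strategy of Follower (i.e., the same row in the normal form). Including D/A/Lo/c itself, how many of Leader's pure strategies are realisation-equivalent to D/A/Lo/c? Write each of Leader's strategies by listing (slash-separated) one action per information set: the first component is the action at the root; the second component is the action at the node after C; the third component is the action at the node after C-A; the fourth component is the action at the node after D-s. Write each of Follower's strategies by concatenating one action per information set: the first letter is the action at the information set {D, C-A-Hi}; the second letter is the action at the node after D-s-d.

Row for D/A/Lo/c (columns sH, sT, qH, qT): (1,5) (1,5) (3,4) (3,4).
Under D/A/Lo/c, Leader's choice at the node after C and at the node after C-A can never be reached regardless of what Follower does, so varying those choices leaves every outcome unchanged.
Holding the reachable choices fixed and varying the unreachable ones freely already gives 2 × 2 = 4 equivalent strategies.
No other strategy reproduces this row, so those 4 are the full class: D/B/Lo/c, D/B/Hi/c, D/A/Lo/c, D/A/Hi/c.

4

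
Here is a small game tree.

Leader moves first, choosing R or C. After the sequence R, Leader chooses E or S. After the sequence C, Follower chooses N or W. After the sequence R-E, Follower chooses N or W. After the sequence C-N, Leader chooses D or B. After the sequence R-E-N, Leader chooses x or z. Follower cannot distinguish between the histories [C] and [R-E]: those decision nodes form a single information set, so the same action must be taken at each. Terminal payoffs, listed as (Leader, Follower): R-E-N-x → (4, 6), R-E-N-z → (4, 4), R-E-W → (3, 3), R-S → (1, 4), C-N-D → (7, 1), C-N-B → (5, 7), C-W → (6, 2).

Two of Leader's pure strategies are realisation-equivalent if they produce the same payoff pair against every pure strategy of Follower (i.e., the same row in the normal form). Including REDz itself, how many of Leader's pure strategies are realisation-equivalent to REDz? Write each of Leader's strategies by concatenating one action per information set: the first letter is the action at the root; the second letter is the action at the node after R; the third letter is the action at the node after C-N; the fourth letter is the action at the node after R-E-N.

2

Row for REDz (columns N, W): (4,4) (3,3).
Under REDz, Leader's choice at the node after C-N can never be reached regardless of what Follower does, so varying those choices leaves every outcome unchanged.
Holding the reachable choices fixed and varying the unreachable one freely already gives 2 equivalent strategies.
No other strategy reproduces this row, so those 2 are the full class: REDz, REBz.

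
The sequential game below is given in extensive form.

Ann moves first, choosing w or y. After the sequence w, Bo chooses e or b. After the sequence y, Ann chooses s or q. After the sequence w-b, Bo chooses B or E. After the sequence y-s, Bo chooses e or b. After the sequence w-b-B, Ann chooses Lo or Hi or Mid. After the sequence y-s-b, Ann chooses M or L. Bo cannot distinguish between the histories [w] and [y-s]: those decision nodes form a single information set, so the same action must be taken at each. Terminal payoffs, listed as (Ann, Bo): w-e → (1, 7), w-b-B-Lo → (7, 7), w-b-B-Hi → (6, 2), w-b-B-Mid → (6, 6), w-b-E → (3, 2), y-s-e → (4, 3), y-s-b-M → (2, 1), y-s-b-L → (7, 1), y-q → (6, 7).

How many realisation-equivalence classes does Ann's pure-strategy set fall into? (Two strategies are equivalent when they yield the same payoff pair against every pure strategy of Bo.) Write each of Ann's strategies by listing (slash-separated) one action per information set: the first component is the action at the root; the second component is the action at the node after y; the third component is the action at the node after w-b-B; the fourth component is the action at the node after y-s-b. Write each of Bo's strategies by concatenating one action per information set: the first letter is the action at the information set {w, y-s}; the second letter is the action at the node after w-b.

Ann has 24 pure strategies: w/s/Lo/M, w/s/Lo/L, w/s/Hi/M, w/s/Hi/L, w/s/Mid/M, w/s/Mid/L, w/q/Lo/M, w/q/Lo/L, w/q/Hi/M, w/q/Hi/L, w/q/Mid/M, w/q/Mid/L, y/s/Lo/M, y/s/Lo/L, y/s/Hi/M, y/s/Hi/L, y/s/Mid/M, y/s/Mid/L, y/q/Lo/M, y/q/Lo/L, y/q/Hi/M, y/q/Hi/L, y/q/Mid/M, y/q/Mid/L. Columns: eB, eE, bB, bE.
{w/s/Lo/M, w/s/Lo/L, w/q/Lo/M, w/q/Lo/L} → row (1,7) (1,7) (7,7) (3,2)
{w/s/Hi/M, w/s/Hi/L, w/q/Hi/M, w/q/Hi/L} → row (1,7) (1,7) (6,2) (3,2)
{w/s/Mid/M, w/s/Mid/L, w/q/Mid/M, w/q/Mid/L} → row (1,7) (1,7) (6,6) (3,2)
{y/s/Lo/M, y/s/Hi/M, y/s/Mid/M} → row (4,3) (4,3) (2,1) (2,1)
{y/s/Lo/L, y/s/Hi/L, y/s/Mid/L} → row (4,3) (4,3) (7,1) (7,1)
{y/q/Lo/M, y/q/Lo/L, y/q/Hi/M, y/q/Hi/L, y/q/Mid/M, y/q/Mid/L} → row (6,7) (6,7) (6,7) (6,7)
That's 6 distinct rows out of 24 strategies.

6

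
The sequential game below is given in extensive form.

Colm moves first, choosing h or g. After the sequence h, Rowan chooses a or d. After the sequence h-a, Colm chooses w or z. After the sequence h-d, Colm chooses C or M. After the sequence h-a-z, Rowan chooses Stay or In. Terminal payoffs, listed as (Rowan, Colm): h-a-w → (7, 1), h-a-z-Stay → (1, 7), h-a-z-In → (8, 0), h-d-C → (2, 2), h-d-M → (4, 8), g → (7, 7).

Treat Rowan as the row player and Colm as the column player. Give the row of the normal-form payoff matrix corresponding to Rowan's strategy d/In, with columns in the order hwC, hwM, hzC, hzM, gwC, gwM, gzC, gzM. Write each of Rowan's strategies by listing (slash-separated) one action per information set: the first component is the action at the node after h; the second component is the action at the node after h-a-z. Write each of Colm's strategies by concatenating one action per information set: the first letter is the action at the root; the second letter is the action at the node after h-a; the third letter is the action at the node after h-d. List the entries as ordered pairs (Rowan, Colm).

vs hwC: Colm plays h → Rowan plays d at [h] → Colm plays C at [h-d] → (2, 2)
vs hwM: Colm plays h → Rowan plays d at [h] → Colm plays M at [h-d] → (4, 8)
vs hzC: Colm plays h → Rowan plays d at [h] → Colm plays C at [h-d] → (2, 2)
vs hzM: Colm plays h → Rowan plays d at [h] → Colm plays M at [h-d] → (4, 8)
vs gwC: Colm plays g → (7, 7)
vs gwM: Colm plays g → (7, 7)
vs gzC: Colm plays g → (7, 7)
vs gzM: Colm plays g → (7, 7)

(2,2) (4,8) (2,2) (4,8) (7,7) (7,7) (7,7) (7,7)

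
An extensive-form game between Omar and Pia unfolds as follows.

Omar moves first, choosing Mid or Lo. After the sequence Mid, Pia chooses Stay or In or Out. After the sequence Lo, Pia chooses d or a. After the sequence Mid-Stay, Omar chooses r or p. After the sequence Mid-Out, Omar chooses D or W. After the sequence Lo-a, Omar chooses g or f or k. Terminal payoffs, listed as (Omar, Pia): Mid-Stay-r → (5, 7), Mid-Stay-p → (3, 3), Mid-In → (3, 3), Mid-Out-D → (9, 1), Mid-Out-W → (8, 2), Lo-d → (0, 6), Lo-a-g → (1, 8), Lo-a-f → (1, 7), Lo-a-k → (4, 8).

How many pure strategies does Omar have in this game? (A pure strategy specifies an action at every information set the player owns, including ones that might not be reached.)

Omar owns the root with actions {Mid, Lo} — two choices.
Omar owns the node after Mid-Stay with actions {r, p} — two choices.
Omar owns the node after Mid-Out with actions {D, W} — two choices.
Omar owns the node after Lo-a with actions {g, f, k} — three choices.
A pure strategy fixes one action at each information set independently, so the count is the product 2 × 2 × 2 × 3 = 24.

24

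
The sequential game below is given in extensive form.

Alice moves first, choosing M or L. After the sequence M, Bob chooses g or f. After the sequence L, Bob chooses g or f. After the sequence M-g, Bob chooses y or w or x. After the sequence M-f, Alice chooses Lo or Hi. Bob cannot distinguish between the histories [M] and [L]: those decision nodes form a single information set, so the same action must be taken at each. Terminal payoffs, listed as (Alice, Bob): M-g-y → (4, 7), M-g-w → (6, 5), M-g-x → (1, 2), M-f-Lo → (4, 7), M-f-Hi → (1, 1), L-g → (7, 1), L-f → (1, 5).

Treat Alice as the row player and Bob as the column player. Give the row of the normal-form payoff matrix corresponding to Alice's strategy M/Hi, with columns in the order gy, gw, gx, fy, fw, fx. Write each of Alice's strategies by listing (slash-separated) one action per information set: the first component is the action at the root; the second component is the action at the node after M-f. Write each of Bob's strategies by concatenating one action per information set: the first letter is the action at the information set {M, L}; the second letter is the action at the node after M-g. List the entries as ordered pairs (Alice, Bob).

vs gy: Alice plays M → Bob plays g at [M] → Bob plays y at [M-g] → (4, 7)
vs gw: Alice plays M → Bob plays g at [M] → Bob plays w at [M-g] → (6, 5)
vs gx: Alice plays M → Bob plays g at [M] → Bob plays x at [M-g] → (1, 2)
vs fy: Alice plays M → Bob plays f at [M] → Alice plays Hi at [M-f] → (1, 1)
vs fw: Alice plays M → Bob plays f at [M] → Alice plays Hi at [M-f] → (1, 1)
vs fx: Alice plays M → Bob plays f at [M] → Alice plays Hi at [M-f] → (1, 1)

(4,7) (6,5) (1,2) (1,1) (1,1) (1,1)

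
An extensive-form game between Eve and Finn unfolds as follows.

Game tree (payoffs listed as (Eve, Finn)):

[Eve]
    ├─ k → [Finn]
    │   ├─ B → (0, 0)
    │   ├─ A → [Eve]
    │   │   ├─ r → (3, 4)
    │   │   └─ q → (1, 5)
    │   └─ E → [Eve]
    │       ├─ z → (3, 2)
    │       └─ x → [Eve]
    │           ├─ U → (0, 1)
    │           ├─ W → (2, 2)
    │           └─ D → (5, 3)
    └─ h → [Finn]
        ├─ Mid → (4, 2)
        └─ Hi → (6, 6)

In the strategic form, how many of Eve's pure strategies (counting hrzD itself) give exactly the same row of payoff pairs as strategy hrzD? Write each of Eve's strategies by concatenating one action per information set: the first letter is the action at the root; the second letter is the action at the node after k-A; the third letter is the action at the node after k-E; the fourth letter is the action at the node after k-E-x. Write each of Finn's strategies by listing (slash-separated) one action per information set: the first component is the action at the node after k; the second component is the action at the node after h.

12

Row for hrzD (columns B/Mid, B/Hi, A/Mid, A/Hi, E/Mid, E/Hi): (4,2) (6,6) (4,2) (6,6) (4,2) (6,6).
Under hrzD, Eve's choice at the node after k-A and at the node after k-E and at the node after k-E-x can never be reached regardless of what Finn does, so varying those choices leaves every outcome unchanged.
Holding the reachable choices fixed and varying the unreachable ones freely already gives 2 × 2 × 3 = 12 equivalent strategies.
No other strategy reproduces this row, so those 12 are the full class: hrzU, hrzW, hrzD, hrxU, hrxW, hrxD, hqzU, hqzW, hqzD, hqxU, hqxW, hqxD.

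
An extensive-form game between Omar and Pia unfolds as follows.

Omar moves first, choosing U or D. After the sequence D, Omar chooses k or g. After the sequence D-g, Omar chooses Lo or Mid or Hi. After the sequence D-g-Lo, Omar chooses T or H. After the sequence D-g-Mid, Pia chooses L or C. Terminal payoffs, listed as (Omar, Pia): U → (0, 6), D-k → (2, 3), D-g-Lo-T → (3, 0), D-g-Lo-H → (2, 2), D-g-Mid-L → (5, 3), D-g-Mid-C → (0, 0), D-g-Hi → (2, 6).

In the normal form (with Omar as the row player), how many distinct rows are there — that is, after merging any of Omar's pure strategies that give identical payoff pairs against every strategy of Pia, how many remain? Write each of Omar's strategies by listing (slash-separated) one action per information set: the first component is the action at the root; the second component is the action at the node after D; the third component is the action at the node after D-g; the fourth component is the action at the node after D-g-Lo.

Omar has 24 pure strategies: U/k/Lo/T, U/k/Lo/H, U/k/Mid/T, U/k/Mid/H, U/k/Hi/T, U/k/Hi/H, U/g/Lo/T, U/g/Lo/H, U/g/Mid/T, U/g/Mid/H, U/g/Hi/T, U/g/Hi/H, D/k/Lo/T, D/k/Lo/H, D/k/Mid/T, D/k/Mid/H, D/k/Hi/T, D/k/Hi/H, D/g/Lo/T, D/g/Lo/H, D/g/Mid/T, D/g/Mid/H, D/g/Hi/T, D/g/Hi/H. Columns: L, C.
{U/k/Lo/T, U/k/Lo/H, U/k/Mid/T, U/k/Mid/H, U/k/Hi/T, U/k/Hi/H, U/g/Lo/T, U/g/Lo/H, U/g/Mid/T, U/g/Mid/H, U/g/Hi/T, U/g/Hi/H} → row (0,6) (0,6)
{D/k/Lo/T, D/k/Lo/H, D/k/Mid/T, D/k/Mid/H, D/k/Hi/T, D/k/Hi/H} → row (2,3) (2,3)
{D/g/Lo/T} → row (3,0) (3,0)
{D/g/Lo/H} → row (2,2) (2,2)
{D/g/Mid/T, D/g/Mid/H} → row (5,3) (0,0)
{D/g/Hi/T, D/g/Hi/H} → row (2,6) (2,6)
That's 6 distinct rows out of 24 strategies.

6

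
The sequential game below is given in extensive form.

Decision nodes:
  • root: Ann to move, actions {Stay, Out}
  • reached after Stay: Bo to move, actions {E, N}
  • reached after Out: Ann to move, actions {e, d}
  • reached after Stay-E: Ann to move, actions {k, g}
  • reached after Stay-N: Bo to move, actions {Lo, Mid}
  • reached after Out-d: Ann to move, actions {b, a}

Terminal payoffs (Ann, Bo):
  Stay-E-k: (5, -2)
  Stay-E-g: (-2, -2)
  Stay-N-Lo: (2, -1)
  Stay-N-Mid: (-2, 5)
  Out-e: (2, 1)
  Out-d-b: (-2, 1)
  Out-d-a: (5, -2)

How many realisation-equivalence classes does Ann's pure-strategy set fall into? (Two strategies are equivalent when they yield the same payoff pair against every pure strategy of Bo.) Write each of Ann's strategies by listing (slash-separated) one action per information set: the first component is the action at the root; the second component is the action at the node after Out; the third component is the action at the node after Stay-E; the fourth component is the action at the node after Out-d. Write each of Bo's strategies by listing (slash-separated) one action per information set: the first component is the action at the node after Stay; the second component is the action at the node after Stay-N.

5

Ann has 16 pure strategies: Stay/e/k/b, Stay/e/k/a, Stay/e/g/b, Stay/e/g/a, Stay/d/k/b, Stay/d/k/a, Stay/d/g/b, Stay/d/g/a, Out/e/k/b, Out/e/k/a, Out/e/g/b, Out/e/g/a, Out/d/k/b, Out/d/k/a, Out/d/g/b, Out/d/g/a. Columns: E/Lo, E/Mid, N/Lo, N/Mid.
{Stay/e/k/b, Stay/e/k/a, Stay/d/k/b, Stay/d/k/a} → row (5,-2) (5,-2) (2,-1) (-2,5)
{Stay/e/g/b, Stay/e/g/a, Stay/d/g/b, Stay/d/g/a} → row (-2,-2) (-2,-2) (2,-1) (-2,5)
{Out/e/k/b, Out/e/k/a, Out/e/g/b, Out/e/g/a} → row (2,1) (2,1) (2,1) (2,1)
{Out/d/k/b, Out/d/g/b} → row (-2,1) (-2,1) (-2,1) (-2,1)
{Out/d/k/a, Out/d/g/a} → row (5,-2) (5,-2) (5,-2) (5,-2)
That's 5 distinct rows out of 16 strategies.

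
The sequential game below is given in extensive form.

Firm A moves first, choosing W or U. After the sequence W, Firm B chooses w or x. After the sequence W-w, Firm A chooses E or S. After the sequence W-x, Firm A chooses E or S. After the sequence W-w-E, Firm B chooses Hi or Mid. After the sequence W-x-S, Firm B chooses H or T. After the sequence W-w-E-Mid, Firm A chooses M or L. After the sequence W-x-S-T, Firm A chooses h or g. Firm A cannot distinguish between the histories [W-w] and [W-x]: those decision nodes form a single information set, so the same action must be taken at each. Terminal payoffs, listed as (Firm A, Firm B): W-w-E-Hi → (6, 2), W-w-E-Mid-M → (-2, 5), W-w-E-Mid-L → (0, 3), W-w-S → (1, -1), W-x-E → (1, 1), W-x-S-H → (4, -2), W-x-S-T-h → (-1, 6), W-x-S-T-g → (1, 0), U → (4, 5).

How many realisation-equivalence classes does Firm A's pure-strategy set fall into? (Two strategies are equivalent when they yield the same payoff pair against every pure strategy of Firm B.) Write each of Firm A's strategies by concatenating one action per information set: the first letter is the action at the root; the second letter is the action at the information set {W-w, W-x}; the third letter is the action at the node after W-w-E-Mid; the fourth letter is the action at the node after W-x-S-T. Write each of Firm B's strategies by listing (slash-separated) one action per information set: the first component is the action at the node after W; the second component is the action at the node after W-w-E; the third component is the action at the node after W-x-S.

Firm A has 16 pure strategies: WEMh, WEMg, WELh, WELg, WSMh, WSMg, WSLh, WSLg, UEMh, UEMg, UELh, UELg, USMh, USMg, USLh, USLg. Columns: w/Hi/H, w/Hi/T, w/Mid/H, w/Mid/T, x/Hi/H, x/Hi/T, x/Mid/H, x/Mid/T.
{WEMh, WEMg} → row (6,2) (6,2) (-2,5) (-2,5) (1,1) (1,1) (1,1) (1,1)
{WELh, WELg} → row (6,2) (6,2) (0,3) (0,3) (1,1) (1,1) (1,1) (1,1)
{WSMh, WSLh} → row (1,-1) (1,-1) (1,-1) (1,-1) (4,-2) (-1,6) (4,-2) (-1,6)
{WSMg, WSLg} → row (1,-1) (1,-1) (1,-1) (1,-1) (4,-2) (1,0) (4,-2) (1,0)
{UEMh, UEMg, UELh, UELg, USMh, USMg, USLh, USLg} → row (4,5) (4,5) (4,5) (4,5) (4,5) (4,5) (4,5) (4,5)
That's 5 distinct rows out of 16 strategies.

5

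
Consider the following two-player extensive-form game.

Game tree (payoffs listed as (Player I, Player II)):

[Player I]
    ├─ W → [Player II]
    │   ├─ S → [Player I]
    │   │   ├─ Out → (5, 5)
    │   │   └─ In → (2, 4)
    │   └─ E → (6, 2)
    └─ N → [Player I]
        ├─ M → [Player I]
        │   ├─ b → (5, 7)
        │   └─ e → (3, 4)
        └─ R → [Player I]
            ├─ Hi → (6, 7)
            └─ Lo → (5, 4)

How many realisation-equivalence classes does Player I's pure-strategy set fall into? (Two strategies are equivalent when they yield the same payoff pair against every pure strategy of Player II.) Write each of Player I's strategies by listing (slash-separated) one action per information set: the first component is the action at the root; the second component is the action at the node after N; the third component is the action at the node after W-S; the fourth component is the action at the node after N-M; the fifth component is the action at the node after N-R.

6

Player I has 32 pure strategies: W/M/Out/b/Hi, W/M/Out/b/Lo, W/M/Out/e/Hi, W/M/Out/e/Lo, W/M/In/b/Hi, W/M/In/b/Lo, W/M/In/e/Hi, W/M/In/e/Lo, W/R/Out/b/Hi, W/R/Out/b/Lo, W/R/Out/e/Hi, W/R/Out/e/Lo, W/R/In/b/Hi, W/R/In/b/Lo, W/R/In/e/Hi, W/R/In/e/Lo, N/M/Out/b/Hi, N/M/Out/b/Lo, N/M/Out/e/Hi, N/M/Out/e/Lo, N/M/In/b/Hi, N/M/In/b/Lo, N/M/In/e/Hi, N/M/In/e/Lo, N/R/Out/b/Hi, N/R/Out/b/Lo, N/R/Out/e/Hi, N/R/Out/e/Lo, N/R/In/b/Hi, N/R/In/b/Lo, N/R/In/e/Hi, N/R/In/e/Lo. Columns: S, E.
{W/M/Out/b/Hi, W/M/Out/b/Lo, W/M/Out/e/Hi, W/M/Out/e/Lo, W/R/Out/b/Hi, W/R/Out/b/Lo, W/R/Out/e/Hi, W/R/Out/e/Lo} → row (5,5) (6,2)
{W/M/In/b/Hi, W/M/In/b/Lo, W/M/In/e/Hi, W/M/In/e/Lo, W/R/In/b/Hi, W/R/In/b/Lo, W/R/In/e/Hi, W/R/In/e/Lo} → row (2,4) (6,2)
{N/M/Out/b/Hi, N/M/Out/b/Lo, N/M/In/b/Hi, N/M/In/b/Lo} → row (5,7) (5,7)
{N/M/Out/e/Hi, N/M/Out/e/Lo, N/M/In/e/Hi, N/M/In/e/Lo} → row (3,4) (3,4)
{N/R/Out/b/Hi, N/R/Out/e/Hi, N/R/In/b/Hi, N/R/In/e/Hi} → row (6,7) (6,7)
{N/R/Out/b/Lo, N/R/Out/e/Lo, N/R/In/b/Lo, N/R/In/e/Lo} → row (5,4) (5,4)
That's 6 distinct rows out of 32 strategies.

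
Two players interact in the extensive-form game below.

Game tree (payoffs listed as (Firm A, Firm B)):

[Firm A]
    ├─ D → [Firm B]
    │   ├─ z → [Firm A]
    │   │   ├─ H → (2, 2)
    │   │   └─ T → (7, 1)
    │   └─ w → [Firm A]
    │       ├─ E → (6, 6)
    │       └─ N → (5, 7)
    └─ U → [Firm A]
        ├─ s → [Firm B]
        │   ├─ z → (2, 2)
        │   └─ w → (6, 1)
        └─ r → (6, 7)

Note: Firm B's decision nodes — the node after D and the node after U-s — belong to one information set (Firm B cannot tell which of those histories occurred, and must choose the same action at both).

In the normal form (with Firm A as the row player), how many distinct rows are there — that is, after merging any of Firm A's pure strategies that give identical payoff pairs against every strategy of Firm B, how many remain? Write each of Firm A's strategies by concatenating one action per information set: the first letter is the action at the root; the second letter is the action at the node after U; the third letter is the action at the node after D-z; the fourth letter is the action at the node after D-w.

Firm A has 16 pure strategies: DsHE, DsHN, DsTE, DsTN, DrHE, DrHN, DrTE, DrTN, UsHE, UsHN, UsTE, UsTN, UrHE, UrHN, UrTE, UrTN. Columns: z, w.
{DsHE, DrHE} → row (2,2) (6,6)
{DsHN, DrHN} → row (2,2) (5,7)
{DsTE, DrTE} → row (7,1) (6,6)
{DsTN, DrTN} → row (7,1) (5,7)
{UsHE, UsHN, UsTE, UsTN} → row (2,2) (6,1)
{UrHE, UrHN, UrTE, UrTN} → row (6,7) (6,7)
That's 6 distinct rows out of 16 strategies.

6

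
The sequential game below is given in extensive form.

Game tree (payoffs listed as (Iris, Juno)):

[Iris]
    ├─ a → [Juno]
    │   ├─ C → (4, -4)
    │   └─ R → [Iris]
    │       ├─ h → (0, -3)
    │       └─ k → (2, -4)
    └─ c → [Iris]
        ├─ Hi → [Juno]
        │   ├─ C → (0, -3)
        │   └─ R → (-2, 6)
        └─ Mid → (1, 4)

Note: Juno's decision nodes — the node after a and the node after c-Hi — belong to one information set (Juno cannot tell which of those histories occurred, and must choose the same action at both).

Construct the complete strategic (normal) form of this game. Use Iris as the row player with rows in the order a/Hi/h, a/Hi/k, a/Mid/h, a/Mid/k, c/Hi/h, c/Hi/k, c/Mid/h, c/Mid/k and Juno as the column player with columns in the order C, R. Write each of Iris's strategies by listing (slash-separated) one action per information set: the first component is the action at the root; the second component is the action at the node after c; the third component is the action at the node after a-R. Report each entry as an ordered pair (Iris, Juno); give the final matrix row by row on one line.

Row a/Hi/h: C→(4,-4), R→(0,-3)
Row a/Hi/k: C→(4,-4), R→(2,-4)
Row a/Mid/h: C→(4,-4), R→(0,-3)
Row a/Mid/k: C→(4,-4), R→(2,-4)
Row c/Hi/h: C→(0,-3), R→(-2,6)
Row c/Hi/k: C→(0,-3), R→(-2,6)
Row c/Mid/h: C→(1,4), R→(1,4)
Row c/Mid/k: C→(1,4), R→(1,4)

a/Hi/h: (4,-4) (0,-3) | a/Hi/k: (4,-4) (2,-4) | a/Mid/h: (4,-4) (0,-3) | a/Mid/k: (4,-4) (2,-4) | c/Hi/h: (0,-3) (-2,6) | c/Hi/k: (0,-3) (-2,6) | c/Mid/h: (1,4) (1,4) | c/Mid/k: (1,4) (1,4)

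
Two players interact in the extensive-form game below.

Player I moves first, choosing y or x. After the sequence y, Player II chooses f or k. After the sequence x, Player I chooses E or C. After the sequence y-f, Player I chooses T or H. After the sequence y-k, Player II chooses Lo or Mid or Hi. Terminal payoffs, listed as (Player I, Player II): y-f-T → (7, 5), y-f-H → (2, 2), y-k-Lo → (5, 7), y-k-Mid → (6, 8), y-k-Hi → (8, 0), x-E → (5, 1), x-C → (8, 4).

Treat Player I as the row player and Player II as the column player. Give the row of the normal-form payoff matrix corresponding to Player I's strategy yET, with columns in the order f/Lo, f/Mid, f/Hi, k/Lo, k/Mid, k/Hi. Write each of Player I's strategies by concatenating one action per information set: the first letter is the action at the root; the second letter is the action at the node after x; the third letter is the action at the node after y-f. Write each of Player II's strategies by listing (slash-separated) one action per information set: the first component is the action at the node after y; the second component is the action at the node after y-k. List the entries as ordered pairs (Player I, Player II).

(7,5) (7,5) (7,5) (5,7) (6,8) (8,0)

vs f/Lo: Player I plays y → Player II plays f at [y] → Player I plays T at [y-f] → (7, 5)
vs f/Mid: Player I plays y → Player II plays f at [y] → Player I plays T at [y-f] → (7, 5)
vs f/Hi: Player I plays y → Player II plays f at [y] → Player I plays T at [y-f] → (7, 5)
vs k/Lo: Player I plays y → Player II plays k at [y] → Player II plays Lo at [y-k] → (5, 7)
vs k/Mid: Player I plays y → Player II plays k at [y] → Player II plays Mid at [y-k] → (6, 8)
vs k/Hi: Player I plays y → Player II plays k at [y] → Player II plays Hi at [y-k] → (8, 0)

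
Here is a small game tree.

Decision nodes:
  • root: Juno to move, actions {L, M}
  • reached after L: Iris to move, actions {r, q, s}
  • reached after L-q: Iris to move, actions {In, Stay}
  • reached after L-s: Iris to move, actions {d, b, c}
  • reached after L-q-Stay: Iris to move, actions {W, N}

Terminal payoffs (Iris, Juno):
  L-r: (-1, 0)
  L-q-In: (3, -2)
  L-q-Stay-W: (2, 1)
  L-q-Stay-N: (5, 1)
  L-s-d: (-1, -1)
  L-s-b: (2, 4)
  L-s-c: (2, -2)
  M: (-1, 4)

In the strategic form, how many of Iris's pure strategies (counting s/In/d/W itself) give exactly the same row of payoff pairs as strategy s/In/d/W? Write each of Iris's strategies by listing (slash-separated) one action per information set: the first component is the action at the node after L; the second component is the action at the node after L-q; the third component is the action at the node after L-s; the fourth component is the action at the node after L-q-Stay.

Row for s/In/d/W (columns L, M): (-1,-1) (-1,4).
Under s/In/d/W, Iris's choice at the node after L-q and at the node after L-q-Stay can never be reached regardless of what Juno does, so varying those choices leaves every outcome unchanged.
Holding the reachable choices fixed and varying the unreachable ones freely already gives 2 × 2 = 4 equivalent strategies.
No other strategy reproduces this row, so those 4 are the full class: s/In/d/W, s/In/d/N, s/Stay/d/W, s/Stay/d/N.

4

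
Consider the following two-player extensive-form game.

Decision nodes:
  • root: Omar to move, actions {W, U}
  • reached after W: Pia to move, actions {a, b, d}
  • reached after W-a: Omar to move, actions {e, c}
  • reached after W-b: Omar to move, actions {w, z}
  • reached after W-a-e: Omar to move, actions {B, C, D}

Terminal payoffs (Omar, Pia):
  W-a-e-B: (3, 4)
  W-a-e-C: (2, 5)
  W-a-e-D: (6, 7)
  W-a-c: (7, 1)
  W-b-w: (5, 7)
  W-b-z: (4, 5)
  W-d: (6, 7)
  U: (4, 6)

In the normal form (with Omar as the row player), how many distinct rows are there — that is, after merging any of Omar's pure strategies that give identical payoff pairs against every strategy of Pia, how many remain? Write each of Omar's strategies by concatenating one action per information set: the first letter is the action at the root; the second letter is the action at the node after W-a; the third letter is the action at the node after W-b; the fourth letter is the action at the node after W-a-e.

9

Omar has 24 pure strategies: WewB, WewC, WewD, WezB, WezC, WezD, WcwB, WcwC, WcwD, WczB, WczC, WczD, UewB, UewC, UewD, UezB, UezC, UezD, UcwB, UcwC, UcwD, UczB, UczC, UczD. Columns: a, b, d.
{WewB} → row (3,4) (5,7) (6,7)
{WewC} → row (2,5) (5,7) (6,7)
{WewD} → row (6,7) (5,7) (6,7)
{WezB} → row (3,4) (4,5) (6,7)
{WezC} → row (2,5) (4,5) (6,7)
{WezD} → row (6,7) (4,5) (6,7)
{WcwB, WcwC, WcwD} → row (7,1) (5,7) (6,7)
{WczB, WczC, WczD} → row (7,1) (4,5) (6,7)
{UewB, UewC, UewD, UezB, UezC, UezD, UcwB, UcwC, UcwD, UczB, UczC, UczD} → row (4,6) (4,6) (4,6)
That's 9 distinct rows out of 24 strategies.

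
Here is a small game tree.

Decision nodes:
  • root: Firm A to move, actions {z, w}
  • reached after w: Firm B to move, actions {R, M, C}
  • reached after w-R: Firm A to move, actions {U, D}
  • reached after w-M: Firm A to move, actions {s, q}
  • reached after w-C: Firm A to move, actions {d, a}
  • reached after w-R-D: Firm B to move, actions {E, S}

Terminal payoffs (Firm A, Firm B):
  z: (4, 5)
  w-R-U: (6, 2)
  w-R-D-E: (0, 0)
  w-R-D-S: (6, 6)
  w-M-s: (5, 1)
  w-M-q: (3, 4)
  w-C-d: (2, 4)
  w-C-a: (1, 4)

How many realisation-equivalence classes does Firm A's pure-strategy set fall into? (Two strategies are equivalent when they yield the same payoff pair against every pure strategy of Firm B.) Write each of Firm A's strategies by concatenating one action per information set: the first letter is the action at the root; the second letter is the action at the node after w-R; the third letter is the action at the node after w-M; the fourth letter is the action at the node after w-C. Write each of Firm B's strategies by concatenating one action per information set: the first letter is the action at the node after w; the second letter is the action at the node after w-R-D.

Firm A has 16 pure strategies: zUsd, zUsa, zUqd, zUqa, zDsd, zDsa, zDqd, zDqa, wUsd, wUsa, wUqd, wUqa, wDsd, wDsa, wDqd, wDqa. Columns: RE, RS, ME, MS, CE, CS.
{zUsd, zUsa, zUqd, zUqa, zDsd, zDsa, zDqd, zDqa} → row (4,5) (4,5) (4,5) (4,5) (4,5) (4,5)
{wUsd} → row (6,2) (6,2) (5,1) (5,1) (2,4) (2,4)
{wUsa} → row (6,2) (6,2) (5,1) (5,1) (1,4) (1,4)
{wUqd} → row (6,2) (6,2) (3,4) (3,4) (2,4) (2,4)
{wUqa} → row (6,2) (6,2) (3,4) (3,4) (1,4) (1,4)
{wDsd} → row (0,0) (6,6) (5,1) (5,1) (2,4) (2,4)
{wDsa} → row (0,0) (6,6) (5,1) (5,1) (1,4) (1,4)
{wDqd} → row (0,0) (6,6) (3,4) (3,4) (2,4) (2,4)
{wDqa} → row (0,0) (6,6) (3,4) (3,4) (1,4) (1,4)
That's 9 distinct rows out of 16 strategies.

9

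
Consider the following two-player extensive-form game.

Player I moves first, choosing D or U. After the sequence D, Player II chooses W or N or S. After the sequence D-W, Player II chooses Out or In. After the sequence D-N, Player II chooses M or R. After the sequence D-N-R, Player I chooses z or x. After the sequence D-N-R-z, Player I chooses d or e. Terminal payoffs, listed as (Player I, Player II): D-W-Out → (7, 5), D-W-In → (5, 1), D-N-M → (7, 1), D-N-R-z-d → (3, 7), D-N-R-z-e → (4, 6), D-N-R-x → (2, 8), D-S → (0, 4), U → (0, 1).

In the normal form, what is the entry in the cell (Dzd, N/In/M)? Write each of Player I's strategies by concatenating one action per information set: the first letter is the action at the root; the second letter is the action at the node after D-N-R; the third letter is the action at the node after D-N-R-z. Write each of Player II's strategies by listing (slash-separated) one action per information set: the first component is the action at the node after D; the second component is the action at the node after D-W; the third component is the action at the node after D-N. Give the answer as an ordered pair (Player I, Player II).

Trace the play path from the root:
  Player I plays D
  Player II plays N at [D]
  Player II plays M at [D-N]
→ terminal payoff (7, 1).
(Player I's choice at the node after D-N-R is never reached on this path, so it doesn't affect the outcome.)

(7, 1)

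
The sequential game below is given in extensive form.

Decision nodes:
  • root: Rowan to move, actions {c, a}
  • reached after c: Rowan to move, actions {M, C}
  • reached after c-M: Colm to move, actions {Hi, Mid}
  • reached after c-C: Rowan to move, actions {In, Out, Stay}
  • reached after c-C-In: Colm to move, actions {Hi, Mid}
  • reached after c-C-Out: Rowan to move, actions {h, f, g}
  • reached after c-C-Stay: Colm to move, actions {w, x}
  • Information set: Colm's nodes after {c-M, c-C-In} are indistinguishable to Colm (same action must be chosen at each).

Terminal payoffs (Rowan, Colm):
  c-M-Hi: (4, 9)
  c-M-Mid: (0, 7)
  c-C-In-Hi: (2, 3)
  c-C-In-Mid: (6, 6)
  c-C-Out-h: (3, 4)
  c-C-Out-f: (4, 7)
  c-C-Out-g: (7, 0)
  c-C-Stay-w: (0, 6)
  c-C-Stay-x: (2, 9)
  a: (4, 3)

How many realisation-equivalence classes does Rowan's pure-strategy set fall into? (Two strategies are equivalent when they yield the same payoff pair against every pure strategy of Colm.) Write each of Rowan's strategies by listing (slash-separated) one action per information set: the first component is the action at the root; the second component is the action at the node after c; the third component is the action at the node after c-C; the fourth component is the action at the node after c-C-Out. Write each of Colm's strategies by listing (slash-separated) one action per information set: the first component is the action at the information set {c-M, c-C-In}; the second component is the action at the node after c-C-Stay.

Rowan has 36 pure strategies: c/M/In/h, c/M/In/f, c/M/In/g, c/M/Out/h, c/M/Out/f, c/M/Out/g, c/M/Stay/h, c/M/Stay/f, c/M/Stay/g, c/C/In/h, c/C/In/f, c/C/In/g, c/C/Out/h, c/C/Out/f, c/C/Out/g, c/C/Stay/h, c/C/Stay/f, c/C/Stay/g, a/M/In/h, a/M/In/f, a/M/In/g, a/M/Out/h, a/M/Out/f, a/M/Out/g, a/M/Stay/h, a/M/Stay/f, a/M/Stay/g, a/C/In/h, a/C/In/f, a/C/In/g, a/C/Out/h, a/C/Out/f, a/C/Out/g, a/C/Stay/h, a/C/Stay/f, a/C/Stay/g. Columns: Hi/w, Hi/x, Mid/w, Mid/x.
{c/M/In/h, c/M/In/f, c/M/In/g, c/M/Out/h, c/M/Out/f, c/M/Out/g, c/M/Stay/h, c/M/Stay/f, c/M/Stay/g} → row (4,9) (4,9) (0,7) (0,7)
{c/C/In/h, c/C/In/f, c/C/In/g} → row (2,3) (2,3) (6,6) (6,6)
{c/C/Out/h} → row (3,4) (3,4) (3,4) (3,4)
{c/C/Out/f} → row (4,7) (4,7) (4,7) (4,7)
{c/C/Out/g} → row (7,0) (7,0) (7,0) (7,0)
{c/C/Stay/h, c/C/Stay/f, c/C/Stay/g} → row (0,6) (2,9) (0,6) (2,9)
{a/M/In/h, a/M/In/f, a/M/In/g, a/M/Out/h, a/M/Out/f, a/M/Out/g, a/M/Stay/h, a/M/Stay/f, a/M/Stay/g, a/C/In/h, a/C/In/f, a/C/In/g, a/C/Out/h, a/C/Out/f, a/C/Out/g, a/C/Stay/h, a/C/Stay/f, a/C/Stay/g} → row (4,3) (4,3) (4,3) (4,3)
That's 7 distinct rows out of 36 strategies.

7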